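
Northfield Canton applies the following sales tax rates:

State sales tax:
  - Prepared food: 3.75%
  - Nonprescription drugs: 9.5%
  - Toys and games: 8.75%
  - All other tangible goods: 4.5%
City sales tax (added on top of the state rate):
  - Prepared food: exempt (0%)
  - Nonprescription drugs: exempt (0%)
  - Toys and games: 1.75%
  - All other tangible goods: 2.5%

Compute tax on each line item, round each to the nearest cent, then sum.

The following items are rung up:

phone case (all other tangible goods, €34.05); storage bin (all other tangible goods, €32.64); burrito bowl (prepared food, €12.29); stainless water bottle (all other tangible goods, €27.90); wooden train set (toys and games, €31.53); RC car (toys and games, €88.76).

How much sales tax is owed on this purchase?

€19.70

Phone case €34.05: all other tangible goods → 4.5% + 2.5% city = 7% → €2.38
Storage bin €32.64: all other tangible goods → 4.5% + 2.5% city = 7% → €2.28
Burrito bowl €12.29: prepared food → 3.75% + 0% city = 3.75% → €0.46
Stainless water bottle €27.90: all other tangible goods → 4.5% + 2.5% city = 7% → €1.95
Wooden train set €31.53: toys and games → 8.75% + 1.75% city = 10.5% → €3.31
RC car €88.76: toys and games → 8.75% + 1.75% city = 10.5% → €9.32
Total tax = €2.38 + €2.28 + €0.46 + €1.95 + €3.31 + €9.32 = €19.70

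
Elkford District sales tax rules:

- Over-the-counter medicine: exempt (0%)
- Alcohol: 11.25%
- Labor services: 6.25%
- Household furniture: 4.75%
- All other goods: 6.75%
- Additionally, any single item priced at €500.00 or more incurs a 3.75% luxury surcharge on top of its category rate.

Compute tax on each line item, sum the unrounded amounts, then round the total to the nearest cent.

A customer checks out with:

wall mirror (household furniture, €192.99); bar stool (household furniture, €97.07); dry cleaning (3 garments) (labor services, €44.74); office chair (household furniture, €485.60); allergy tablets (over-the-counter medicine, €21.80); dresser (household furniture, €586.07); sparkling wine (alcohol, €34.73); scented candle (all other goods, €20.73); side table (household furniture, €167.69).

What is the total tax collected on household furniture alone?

€94.63

Wall mirror €192.99: household furniture → 4.75% → €9.167025
Bar stool €97.07: household furniture → 4.75% → €4.610825
Office chair €485.60: household furniture → 4.75% → €23.066
Dresser €586.07: household furniture → 4.75% + 3.75% surcharge = 8.5% → €49.81595
Side table €167.69: household furniture → 4.75% → €7.965275
Tax on household furniture: unrounded sum = €94.625075 → €94.63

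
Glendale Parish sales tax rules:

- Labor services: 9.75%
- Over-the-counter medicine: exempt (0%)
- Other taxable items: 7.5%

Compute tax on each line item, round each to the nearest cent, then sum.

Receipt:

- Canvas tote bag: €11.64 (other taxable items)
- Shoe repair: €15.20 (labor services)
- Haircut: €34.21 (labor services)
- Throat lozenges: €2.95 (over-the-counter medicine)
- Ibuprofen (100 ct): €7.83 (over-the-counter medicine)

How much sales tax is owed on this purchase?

Canvas tote bag €11.64: other taxable items → 7.5% → €0.87
Shoe repair €15.20: labor services → 9.75% → €1.48
Haircut €34.21: labor services → 9.75% → €3.34
Throat lozenges €2.95: over-the-counter medicine → 0% → €0.00
Ibuprofen (100 ct) €7.83: over-the-counter medicine → 0% → €0.00
Total tax = €0.87 + €1.48 + €3.34 = €5.69

€5.69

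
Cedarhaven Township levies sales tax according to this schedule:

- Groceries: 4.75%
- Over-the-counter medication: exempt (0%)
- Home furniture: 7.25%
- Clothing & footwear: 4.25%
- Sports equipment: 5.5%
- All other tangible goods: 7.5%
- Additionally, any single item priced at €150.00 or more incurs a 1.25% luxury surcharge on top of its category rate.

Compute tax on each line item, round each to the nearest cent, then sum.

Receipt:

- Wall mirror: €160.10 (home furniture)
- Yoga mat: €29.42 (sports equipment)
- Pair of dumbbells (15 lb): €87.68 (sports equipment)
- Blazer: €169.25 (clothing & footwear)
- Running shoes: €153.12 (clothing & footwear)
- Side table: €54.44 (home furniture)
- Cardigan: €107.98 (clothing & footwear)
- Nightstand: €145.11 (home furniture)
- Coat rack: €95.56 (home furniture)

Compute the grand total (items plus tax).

Wall mirror €160.10: home furniture → 7.25% + 1.25% surcharge = 8.5% → €13.61
Yoga mat €29.42: sports equipment → 5.5% → €1.62
Pair of dumbbells (15 lb) €87.68: sports equipment → 5.5% → €4.82
Blazer €169.25: clothing & footwear → 4.25% + 1.25% surcharge = 5.5% → €9.31
Running shoes €153.12: clothing & footwear → 4.25% + 1.25% surcharge = 5.5% → €8.42
Side table €54.44: home furniture → 7.25% → €3.95
Cardigan €107.98: clothing & footwear → 4.25% → €4.59
Nightstand €145.11: home furniture → 7.25% → €10.52
Coat rack €95.56: home furniture → 7.25% → €6.93
Subtotal = €1002.66; tax = €63.77; total due = €1066.43

€1066.43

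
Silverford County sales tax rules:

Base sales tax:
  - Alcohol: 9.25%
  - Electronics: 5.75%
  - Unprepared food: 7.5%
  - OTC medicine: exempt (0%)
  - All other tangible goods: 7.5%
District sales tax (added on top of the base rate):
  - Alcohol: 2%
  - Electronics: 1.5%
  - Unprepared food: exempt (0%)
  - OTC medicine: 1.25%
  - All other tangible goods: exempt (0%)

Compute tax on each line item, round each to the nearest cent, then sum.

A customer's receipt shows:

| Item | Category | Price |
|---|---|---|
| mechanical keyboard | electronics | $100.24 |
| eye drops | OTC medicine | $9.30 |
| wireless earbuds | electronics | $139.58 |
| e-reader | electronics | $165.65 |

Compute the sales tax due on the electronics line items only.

$29.40

Mechanical keyboard $100.24: electronics → 5.75% + 1.5% district = 7.25% → $7.27
Wireless earbuds $139.58: electronics → 5.75% + 1.5% district = 7.25% → $10.12
E-reader $165.65: electronics → 5.75% + 1.5% district = 7.25% → $12.01
Tax on electronics = $7.27 + $10.12 + $12.01 = $29.40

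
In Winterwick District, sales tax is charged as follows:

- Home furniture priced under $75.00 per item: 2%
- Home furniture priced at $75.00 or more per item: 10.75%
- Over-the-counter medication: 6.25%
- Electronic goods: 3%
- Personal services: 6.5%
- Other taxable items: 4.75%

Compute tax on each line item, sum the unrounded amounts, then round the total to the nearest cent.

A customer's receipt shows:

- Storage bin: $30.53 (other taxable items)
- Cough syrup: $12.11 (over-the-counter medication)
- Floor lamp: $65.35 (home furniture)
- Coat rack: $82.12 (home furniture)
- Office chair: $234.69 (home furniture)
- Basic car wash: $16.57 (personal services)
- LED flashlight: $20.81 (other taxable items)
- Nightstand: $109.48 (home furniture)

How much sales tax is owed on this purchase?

$51.41

Storage bin $30.53: other taxable items → 4.75% → $1.450175
Cough syrup $12.11: over-the-counter medication → 6.25% → $0.756875
Floor lamp $65.35: home furniture, under $75.00 → 2% → $1.307
Coat rack $82.12: home furniture, $75.00 or more → 10.75% → $8.8279
Office chair $234.69: home furniture, $75.00 or more → 10.75% → $25.229175
Basic car wash $16.57: personal services → 6.5% → $1.07705
LED flashlight $20.81: other taxable items → 4.75% → $0.988475
Nightstand $109.48: home furniture, $75.00 or more → 10.75% → $11.7691
Unrounded tax sum = $51.40575 → $51.41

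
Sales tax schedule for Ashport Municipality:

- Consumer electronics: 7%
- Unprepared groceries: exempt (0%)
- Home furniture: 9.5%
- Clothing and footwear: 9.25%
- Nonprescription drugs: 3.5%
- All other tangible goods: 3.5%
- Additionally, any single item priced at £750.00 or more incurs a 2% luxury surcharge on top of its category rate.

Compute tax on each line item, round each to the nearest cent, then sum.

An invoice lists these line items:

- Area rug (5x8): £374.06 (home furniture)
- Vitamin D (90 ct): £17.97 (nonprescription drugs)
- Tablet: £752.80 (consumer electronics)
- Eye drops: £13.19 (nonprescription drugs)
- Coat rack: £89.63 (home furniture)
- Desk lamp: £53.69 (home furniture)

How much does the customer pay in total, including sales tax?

£1419.33

Area rug (5x8) £374.06: home furniture → 9.5% → £35.54
Vitamin D (90 ct) £17.97: nonprescription drugs → 3.5% → £0.63
Tablet £752.80: consumer electronics → 7% + 2% surcharge = 9% → £67.75
Eye drops £13.19: nonprescription drugs → 3.5% → £0.46
Coat rack £89.63: home furniture → 9.5% → £8.51
Desk lamp £53.69: home furniture → 9.5% → £5.10
Subtotal = £1301.34; tax = £117.99; total due = £1419.33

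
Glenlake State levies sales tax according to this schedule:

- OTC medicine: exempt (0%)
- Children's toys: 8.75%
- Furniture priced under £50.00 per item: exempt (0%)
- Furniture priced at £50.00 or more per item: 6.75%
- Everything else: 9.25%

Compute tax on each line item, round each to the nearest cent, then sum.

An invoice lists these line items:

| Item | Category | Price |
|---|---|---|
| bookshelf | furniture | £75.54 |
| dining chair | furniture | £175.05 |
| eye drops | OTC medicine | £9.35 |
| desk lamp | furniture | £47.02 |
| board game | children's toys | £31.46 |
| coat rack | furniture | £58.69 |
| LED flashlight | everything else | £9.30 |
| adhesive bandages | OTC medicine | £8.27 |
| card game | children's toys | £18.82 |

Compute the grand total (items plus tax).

£459.64

Bookshelf £75.54: furniture, £50.00 or more → 6.75% → £5.10
Dining chair £175.05: furniture, £50.00 or more → 6.75% → £11.82
Eye drops £9.35: OTC medicine → 0% → £0.00
Desk lamp £47.02: furniture, under £50.00 → 0% → £0.00
Board game £31.46: children's toys → 8.75% → £2.75
Coat rack £58.69: furniture, £50.00 or more → 6.75% → £3.96
LED flashlight £9.30: everything else → 9.25% → £0.86
Adhesive bandages £8.27: OTC medicine → 0% → £0.00
Card game £18.82: children's toys → 8.75% → £1.65
Subtotal = £433.50; tax = £26.14; total due = £459.64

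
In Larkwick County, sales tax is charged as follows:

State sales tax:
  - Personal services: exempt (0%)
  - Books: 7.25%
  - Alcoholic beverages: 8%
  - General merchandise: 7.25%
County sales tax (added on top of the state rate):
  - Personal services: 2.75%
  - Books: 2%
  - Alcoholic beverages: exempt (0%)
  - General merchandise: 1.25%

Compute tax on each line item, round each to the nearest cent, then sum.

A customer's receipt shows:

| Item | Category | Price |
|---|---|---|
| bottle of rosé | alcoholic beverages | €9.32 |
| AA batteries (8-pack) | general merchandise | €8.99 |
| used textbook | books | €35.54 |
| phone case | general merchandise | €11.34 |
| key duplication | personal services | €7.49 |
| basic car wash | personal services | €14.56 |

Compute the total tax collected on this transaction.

€6.37

Bottle of rosé €9.32: alcoholic beverages → 8% + 0% county = 8% → €0.75
AA batteries (8-pack) €8.99: general merchandise → 7.25% + 1.25% county = 8.5% → €0.76
Used textbook €35.54: books → 7.25% + 2% county = 9.25% → €3.29
Phone case €11.34: general merchandise → 7.25% + 1.25% county = 8.5% → €0.96
Key duplication €7.49: personal services → 0% + 2.75% county = 2.75% → €0.21
Basic car wash €14.56: personal services → 0% + 2.75% county = 2.75% → €0.40
Total tax = €0.75 + €0.76 + €3.29 + €0.96 + €0.21 + €0.40 = €6.37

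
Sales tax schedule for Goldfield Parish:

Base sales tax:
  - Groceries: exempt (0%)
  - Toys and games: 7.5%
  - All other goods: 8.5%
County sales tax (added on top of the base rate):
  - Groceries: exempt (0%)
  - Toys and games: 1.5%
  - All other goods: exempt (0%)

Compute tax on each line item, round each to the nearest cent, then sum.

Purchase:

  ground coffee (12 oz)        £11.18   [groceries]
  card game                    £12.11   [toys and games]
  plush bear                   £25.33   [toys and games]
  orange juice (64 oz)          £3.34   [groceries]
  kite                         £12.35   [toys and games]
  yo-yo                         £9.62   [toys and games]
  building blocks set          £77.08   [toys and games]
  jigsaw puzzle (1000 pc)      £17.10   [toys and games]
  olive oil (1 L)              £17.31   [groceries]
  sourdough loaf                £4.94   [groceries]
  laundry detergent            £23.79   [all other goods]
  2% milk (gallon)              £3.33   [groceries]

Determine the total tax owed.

£15.85

Ground coffee (12 oz) £11.18: groceries → 0% + 0% county = 0% → £0.00
Card game £12.11: toys and games → 7.5% + 1.5% county = 9% → £1.09
Plush bear £25.33: toys and games → 7.5% + 1.5% county = 9% → £2.28
Orange juice (64 oz) £3.34: groceries → 0% + 0% county = 0% → £0.00
Kite £12.35: toys and games → 7.5% + 1.5% county = 9% → £1.11
Yo-yo £9.62: toys and games → 7.5% + 1.5% county = 9% → £0.87
Building blocks set £77.08: toys and games → 7.5% + 1.5% county = 9% → £6.94
Jigsaw puzzle (1000 pc) £17.10: toys and games → 7.5% + 1.5% county = 9% → £1.54
Olive oil (1 L) £17.31: groceries → 0% + 0% county = 0% → £0.00
Sourdough loaf £4.94: groceries → 0% + 0% county = 0% → £0.00
Laundry detergent £23.79: all other goods → 8.5% + 0% county = 8.5% → £2.02
2% milk (gallon) £3.33: groceries → 0% + 0% county = 0% → £0.00
Total tax = £1.09 + £2.28 + £1.11 + £0.87 + £6.94 + £1.54 + £2.02 = £15.85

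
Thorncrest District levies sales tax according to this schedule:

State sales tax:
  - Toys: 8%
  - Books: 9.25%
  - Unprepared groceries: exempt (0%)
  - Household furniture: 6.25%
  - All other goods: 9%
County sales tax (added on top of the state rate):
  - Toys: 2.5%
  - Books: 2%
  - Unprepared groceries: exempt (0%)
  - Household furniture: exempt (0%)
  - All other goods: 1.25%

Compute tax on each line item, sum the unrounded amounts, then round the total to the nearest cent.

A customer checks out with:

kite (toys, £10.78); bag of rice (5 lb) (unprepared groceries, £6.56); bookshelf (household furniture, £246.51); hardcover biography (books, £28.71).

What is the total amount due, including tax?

£312.33

Kite £10.78: toys → 8% + 2.5% county = 10.5% → £1.1319
Bag of rice (5 lb) £6.56: unprepared groceries → 0% + 0% county = 0% → £0.00
Bookshelf £246.51: household furniture → 6.25% + 0% county = 6.25% → £15.406875
Hardcover biography £28.71: books → 9.25% + 2% county = 11.25% → £3.229875
Subtotal = £292.56; unrounded tax = £19.76865 → £19.77; total due = £312.33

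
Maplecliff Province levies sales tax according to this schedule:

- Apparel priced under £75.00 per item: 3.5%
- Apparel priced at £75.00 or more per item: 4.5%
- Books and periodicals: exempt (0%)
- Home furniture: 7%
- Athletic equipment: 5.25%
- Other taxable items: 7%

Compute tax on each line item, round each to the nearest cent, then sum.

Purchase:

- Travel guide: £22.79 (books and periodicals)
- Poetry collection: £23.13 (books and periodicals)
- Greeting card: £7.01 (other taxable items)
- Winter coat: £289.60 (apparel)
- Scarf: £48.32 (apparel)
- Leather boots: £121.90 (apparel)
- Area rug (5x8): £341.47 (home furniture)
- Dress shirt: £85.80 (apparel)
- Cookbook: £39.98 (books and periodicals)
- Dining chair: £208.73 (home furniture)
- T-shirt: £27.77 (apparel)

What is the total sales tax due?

£64.04

Travel guide £22.79: books and periodicals → 0% → £0.00
Poetry collection £23.13: books and periodicals → 0% → £0.00
Greeting card £7.01: other taxable items → 7% → £0.49
Winter coat £289.60: apparel, £75.00 or more → 4.5% → £13.03
Scarf £48.32: apparel, under £75.00 → 3.5% → £1.69
Leather boots £121.90: apparel, £75.00 or more → 4.5% → £5.49
Area rug (5x8) £341.47: home furniture → 7% → £23.90
Dress shirt £85.80: apparel, £75.00 or more → 4.5% → £3.86
Cookbook £39.98: books and periodicals → 0% → £0.00
Dining chair £208.73: home furniture → 7% → £14.61
T-shirt £27.77: apparel, under £75.00 → 3.5% → £0.97
Total tax = £0.49 + £13.03 + £1.69 + £5.49 + £23.90 + £3.86 + £14.61 + £0.97 = £64.04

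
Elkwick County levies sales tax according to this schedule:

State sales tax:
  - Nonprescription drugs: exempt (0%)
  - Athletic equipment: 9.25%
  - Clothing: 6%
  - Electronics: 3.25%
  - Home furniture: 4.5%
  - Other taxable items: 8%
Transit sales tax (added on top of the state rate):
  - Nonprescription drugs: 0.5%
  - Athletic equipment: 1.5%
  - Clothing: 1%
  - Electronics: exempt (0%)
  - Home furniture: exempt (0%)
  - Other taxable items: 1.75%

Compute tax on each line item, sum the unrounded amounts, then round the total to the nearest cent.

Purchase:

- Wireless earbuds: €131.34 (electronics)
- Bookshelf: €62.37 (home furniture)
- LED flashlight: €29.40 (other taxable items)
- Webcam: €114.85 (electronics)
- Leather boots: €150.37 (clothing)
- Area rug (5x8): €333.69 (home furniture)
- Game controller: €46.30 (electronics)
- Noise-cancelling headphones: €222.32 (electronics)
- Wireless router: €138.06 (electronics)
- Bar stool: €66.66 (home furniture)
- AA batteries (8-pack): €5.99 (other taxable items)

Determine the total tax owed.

€56.02

Wireless earbuds €131.34: electronics → 3.25% + 0% transit = 3.25% → €4.26855
Bookshelf €62.37: home furniture → 4.5% + 0% transit = 4.5% → €2.80665
LED flashlight €29.40: other taxable items → 8% + 1.75% transit = 9.75% → €2.8665
Webcam €114.85: electronics → 3.25% + 0% transit = 3.25% → €3.732625
Leather boots €150.37: clothing → 6% + 1% transit = 7% → €10.5259
Area rug (5x8) €333.69: home furniture → 4.5% + 0% transit = 4.5% → €15.01605
Game controller €46.30: electronics → 3.25% + 0% transit = 3.25% → €1.50475
Noise-cancelling headphones €222.32: electronics → 3.25% + 0% transit = 3.25% → €7.2254
Wireless router €138.06: electronics → 3.25% + 0% transit = 3.25% → €4.48695
Bar stool €66.66: home furniture → 4.5% + 0% transit = 4.5% → €2.9997
AA batteries (8-pack) €5.99: other taxable items → 8% + 1.75% transit = 9.75% → €0.584025
Unrounded tax sum = €56.0171 → €56.02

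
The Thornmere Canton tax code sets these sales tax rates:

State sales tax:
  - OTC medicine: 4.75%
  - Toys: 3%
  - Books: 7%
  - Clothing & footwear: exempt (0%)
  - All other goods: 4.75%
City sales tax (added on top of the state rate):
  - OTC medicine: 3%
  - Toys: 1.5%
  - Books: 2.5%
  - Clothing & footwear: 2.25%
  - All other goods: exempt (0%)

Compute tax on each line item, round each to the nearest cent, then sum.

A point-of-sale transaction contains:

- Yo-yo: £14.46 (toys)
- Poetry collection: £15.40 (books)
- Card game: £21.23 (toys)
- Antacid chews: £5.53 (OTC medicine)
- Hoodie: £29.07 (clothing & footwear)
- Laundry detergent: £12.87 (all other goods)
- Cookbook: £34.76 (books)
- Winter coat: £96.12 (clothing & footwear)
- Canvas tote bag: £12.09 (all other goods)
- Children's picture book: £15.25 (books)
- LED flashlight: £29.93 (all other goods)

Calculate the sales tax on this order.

Yo-yo £14.46: toys → 3% + 1.5% city = 4.5% → £0.65
Poetry collection £15.40: books → 7% + 2.5% city = 9.5% → £1.46
Card game £21.23: toys → 3% + 1.5% city = 4.5% → £0.96
Antacid chews £5.53: OTC medicine → 4.75% + 3% city = 7.75% → £0.43
Hoodie £29.07: clothing & footwear → 0% + 2.25% city = 2.25% → £0.65
Laundry detergent £12.87: all other goods → 4.75% + 0% city = 4.75% → £0.61
Cookbook £34.76: books → 7% + 2.5% city = 9.5% → £3.30
Winter coat £96.12: clothing & footwear → 0% + 2.25% city = 2.25% → £2.16
Canvas tote bag £12.09: all other goods → 4.75% + 0% city = 4.75% → £0.57
Children's picture book £15.25: books → 7% + 2.5% city = 9.5% → £1.45
LED flashlight £29.93: all other goods → 4.75% + 0% city = 4.75% → £1.42
Total tax = £0.65 + £1.46 + £0.96 + £0.43 + £0.65 + £0.61 + £3.30 + £2.16 + £0.57 + £1.45 + £1.42 = £13.66

£13.66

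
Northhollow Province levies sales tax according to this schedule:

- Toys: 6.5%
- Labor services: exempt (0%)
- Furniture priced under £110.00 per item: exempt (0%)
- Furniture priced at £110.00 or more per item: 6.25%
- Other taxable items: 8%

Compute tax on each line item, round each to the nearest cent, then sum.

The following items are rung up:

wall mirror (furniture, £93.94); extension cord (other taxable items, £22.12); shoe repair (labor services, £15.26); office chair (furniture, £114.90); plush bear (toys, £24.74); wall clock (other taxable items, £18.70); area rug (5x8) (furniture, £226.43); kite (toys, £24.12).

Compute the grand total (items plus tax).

Wall mirror £93.94: furniture, under £110.00 → 0% → £0.00
Extension cord £22.12: other taxable items → 8% → £1.77
Shoe repair £15.26: labor services → 0% → £0.00
Office chair £114.90: furniture, £110.00 or more → 6.25% → £7.18
Plush bear £24.74: toys → 6.5% → £1.61
Wall clock £18.70: other taxable items → 8% → £1.50
Area rug (5x8) £226.43: furniture, £110.00 or more → 6.25% → £14.15
Kite £24.12: toys → 6.5% → £1.57
Subtotal = £540.21; tax = £27.78; total due = £567.99

£567.99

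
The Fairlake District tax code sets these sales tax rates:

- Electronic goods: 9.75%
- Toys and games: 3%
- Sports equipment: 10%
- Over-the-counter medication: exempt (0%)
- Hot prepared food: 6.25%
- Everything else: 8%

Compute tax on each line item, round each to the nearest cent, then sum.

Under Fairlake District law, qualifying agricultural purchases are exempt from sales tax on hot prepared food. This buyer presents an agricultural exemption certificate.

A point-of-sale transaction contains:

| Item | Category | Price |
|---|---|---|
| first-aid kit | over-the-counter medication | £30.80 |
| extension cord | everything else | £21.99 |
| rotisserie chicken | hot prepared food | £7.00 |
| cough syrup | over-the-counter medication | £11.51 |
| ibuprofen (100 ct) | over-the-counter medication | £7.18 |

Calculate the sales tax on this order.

First-aid kit £30.80: over-the-counter medication → 0% → £0.00
Extension cord £21.99: everything else → 8% → £1.76
Rotisserie chicken £7.00: hot prepared food, buyer-exempt → 0% → £0.00
Cough syrup £11.51: over-the-counter medication → 0% → £0.00
Ibuprofen (100 ct) £7.18: over-the-counter medication → 0% → £0.00
Total tax = £1.76

£1.76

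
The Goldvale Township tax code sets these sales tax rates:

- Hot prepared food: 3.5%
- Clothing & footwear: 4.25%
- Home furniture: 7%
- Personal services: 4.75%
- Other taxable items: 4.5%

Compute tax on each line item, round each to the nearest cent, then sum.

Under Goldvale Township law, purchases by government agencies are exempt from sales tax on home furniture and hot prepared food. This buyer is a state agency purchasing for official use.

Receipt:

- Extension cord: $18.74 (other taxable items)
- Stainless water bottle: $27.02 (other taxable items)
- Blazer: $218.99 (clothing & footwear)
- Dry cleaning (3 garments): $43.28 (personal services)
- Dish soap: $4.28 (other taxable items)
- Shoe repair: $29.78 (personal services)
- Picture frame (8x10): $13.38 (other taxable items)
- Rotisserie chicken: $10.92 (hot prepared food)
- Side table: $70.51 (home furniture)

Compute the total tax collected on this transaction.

Extension cord $18.74: other taxable items → 4.5% → $0.84
Stainless water bottle $27.02: other taxable items → 4.5% → $1.22
Blazer $218.99: clothing & footwear → 4.25% → $9.31
Dry cleaning (3 garments) $43.28: personal services → 4.75% → $2.06
Dish soap $4.28: other taxable items → 4.5% → $0.19
Shoe repair $29.78: personal services → 4.75% → $1.41
Picture frame (8x10) $13.38: other taxable items → 4.5% → $0.60
Rotisserie chicken $10.92: hot prepared food, buyer-exempt → 0% → $0.00
Side table $70.51: home furniture, buyer-exempt → 0% → $0.00
Total tax = $0.84 + $1.22 + $9.31 + $2.06 + $0.19 + $1.41 + $0.60 = $15.63

$15.63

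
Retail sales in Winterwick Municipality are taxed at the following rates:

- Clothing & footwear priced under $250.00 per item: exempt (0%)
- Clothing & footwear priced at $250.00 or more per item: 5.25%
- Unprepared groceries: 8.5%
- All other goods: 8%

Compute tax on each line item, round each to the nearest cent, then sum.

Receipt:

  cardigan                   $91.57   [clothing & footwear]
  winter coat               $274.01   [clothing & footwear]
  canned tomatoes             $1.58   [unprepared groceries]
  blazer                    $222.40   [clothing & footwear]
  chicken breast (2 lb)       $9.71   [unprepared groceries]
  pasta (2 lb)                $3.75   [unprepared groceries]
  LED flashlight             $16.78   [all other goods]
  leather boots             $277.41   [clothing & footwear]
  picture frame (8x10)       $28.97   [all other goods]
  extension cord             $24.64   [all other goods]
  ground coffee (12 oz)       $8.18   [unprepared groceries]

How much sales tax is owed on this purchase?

Cardigan $91.57: clothing & footwear, under $250.00 → 0% → $0.00
Winter coat $274.01: clothing & footwear, $250.00 or more → 5.25% → $14.39
Canned tomatoes $1.58: unprepared groceries → 8.5% → $0.13
Blazer $222.40: clothing & footwear, under $250.00 → 0% → $0.00
Chicken breast (2 lb) $9.71: unprepared groceries → 8.5% → $0.83
Pasta (2 lb) $3.75: unprepared groceries → 8.5% → $0.32
LED flashlight $16.78: all other goods → 8% → $1.34
Leather boots $277.41: clothing & footwear, $250.00 or more → 5.25% → $14.56
Picture frame (8x10) $28.97: all other goods → 8% → $2.32
Extension cord $24.64: all other goods → 8% → $1.97
Ground coffee (12 oz) $8.18: unprepared groceries → 8.5% → $0.70
Total tax = $14.39 + $0.13 + $0.83 + $0.32 + $1.34 + $14.56 + $2.32 + $1.97 + $0.70 = $36.56

$36.56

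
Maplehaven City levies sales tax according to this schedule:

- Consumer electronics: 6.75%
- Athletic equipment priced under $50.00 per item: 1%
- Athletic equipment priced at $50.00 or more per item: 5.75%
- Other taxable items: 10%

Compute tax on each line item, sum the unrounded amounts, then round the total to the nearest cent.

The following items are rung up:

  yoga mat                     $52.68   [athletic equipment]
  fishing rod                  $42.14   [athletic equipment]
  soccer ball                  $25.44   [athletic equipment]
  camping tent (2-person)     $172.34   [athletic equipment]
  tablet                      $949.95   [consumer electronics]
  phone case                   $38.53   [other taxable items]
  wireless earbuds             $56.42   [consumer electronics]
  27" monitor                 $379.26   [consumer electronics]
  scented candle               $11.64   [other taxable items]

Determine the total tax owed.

Yoga mat $52.68: athletic equipment, $50.00 or more → 5.75% → $3.0291
Fishing rod $42.14: athletic equipment, under $50.00 → 1% → $0.4214
Soccer ball $25.44: athletic equipment, under $50.00 → 1% → $0.2544
Camping tent (2-person) $172.34: athletic equipment, $50.00 or more → 5.75% → $9.90955
Tablet $949.95: consumer electronics → 6.75% → $64.121625
Phone case $38.53: other taxable items → 10% → $3.853
Wireless earbuds $56.42: consumer electronics → 6.75% → $3.80835
27" monitor $379.26: consumer electronics → 6.75% → $25.60005
Scented candle $11.64: other taxable items → 10% → $1.164
Unrounded tax sum = $112.161475 → $112.16

$112.16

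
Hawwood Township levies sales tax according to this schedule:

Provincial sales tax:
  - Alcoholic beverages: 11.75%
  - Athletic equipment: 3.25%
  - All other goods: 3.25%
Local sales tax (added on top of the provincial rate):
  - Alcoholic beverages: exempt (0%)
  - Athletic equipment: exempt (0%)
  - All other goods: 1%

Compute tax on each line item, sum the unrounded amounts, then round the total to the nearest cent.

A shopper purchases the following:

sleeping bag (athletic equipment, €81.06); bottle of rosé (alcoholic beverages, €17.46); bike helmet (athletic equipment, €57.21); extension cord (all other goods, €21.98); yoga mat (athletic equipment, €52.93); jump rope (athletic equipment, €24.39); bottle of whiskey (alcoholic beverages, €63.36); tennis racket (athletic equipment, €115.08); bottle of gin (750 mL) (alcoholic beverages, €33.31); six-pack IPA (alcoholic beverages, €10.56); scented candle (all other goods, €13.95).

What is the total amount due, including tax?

Sleeping bag €81.06: athletic equipment → 3.25% + 0% local = 3.25% → €2.63445
Bottle of rosé €17.46: alcoholic beverages → 11.75% + 0% local = 11.75% → €2.05155
Bike helmet €57.21: athletic equipment → 3.25% + 0% local = 3.25% → €1.859325
Extension cord €21.98: all other goods → 3.25% + 1% local = 4.25% → €0.93415
Yoga mat €52.93: athletic equipment → 3.25% + 0% local = 3.25% → €1.720225
Jump rope €24.39: athletic equipment → 3.25% + 0% local = 3.25% → €0.792675
Bottle of whiskey €63.36: alcoholic beverages → 11.75% + 0% local = 11.75% → €7.4448
Tennis racket €115.08: athletic equipment → 3.25% + 0% local = 3.25% → €3.7401
Bottle of gin (750 mL) €33.31: alcoholic beverages → 11.75% + 0% local = 11.75% → €3.913925
Six-pack IPA €10.56: alcoholic beverages → 11.75% + 0% local = 11.75% → €1.2408
Scented candle €13.95: all other goods → 3.25% + 1% local = 4.25% → €0.592875
Subtotal = €491.29; unrounded tax = €26.924875 → €26.92; total due = €518.21

€518.21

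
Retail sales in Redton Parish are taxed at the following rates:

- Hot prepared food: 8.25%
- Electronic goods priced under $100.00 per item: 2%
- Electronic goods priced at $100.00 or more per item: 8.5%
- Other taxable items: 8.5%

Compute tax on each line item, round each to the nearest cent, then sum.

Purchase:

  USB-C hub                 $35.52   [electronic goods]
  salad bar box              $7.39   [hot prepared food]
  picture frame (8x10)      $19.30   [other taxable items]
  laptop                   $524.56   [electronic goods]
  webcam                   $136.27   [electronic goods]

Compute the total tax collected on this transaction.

USB-C hub $35.52: electronic goods, under $100.00 → 2% → $0.71
Salad bar box $7.39: hot prepared food → 8.25% → $0.61
Picture frame (8x10) $19.30: other taxable items → 8.5% → $1.64
Laptop $524.56: electronic goods, $100.00 or more → 8.5% → $44.59
Webcam $136.27: electronic goods, $100.00 or more → 8.5% → $11.58
Total tax = $0.71 + $0.61 + $1.64 + $44.59 + $11.58 = $59.13

$59.13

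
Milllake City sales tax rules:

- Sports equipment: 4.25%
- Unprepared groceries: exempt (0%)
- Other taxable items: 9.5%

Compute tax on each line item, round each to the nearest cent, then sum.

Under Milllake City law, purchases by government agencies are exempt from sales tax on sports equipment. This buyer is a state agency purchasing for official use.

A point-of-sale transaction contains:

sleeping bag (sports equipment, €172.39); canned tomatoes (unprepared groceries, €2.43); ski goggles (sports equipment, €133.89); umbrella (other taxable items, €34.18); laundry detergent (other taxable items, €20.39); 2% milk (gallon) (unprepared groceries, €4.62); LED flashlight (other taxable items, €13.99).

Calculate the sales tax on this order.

Sleeping bag €172.39: sports equipment, buyer-exempt → 0% → €0.00
Canned tomatoes €2.43: unprepared groceries → 0% → €0.00
Ski goggles €133.89: sports equipment, buyer-exempt → 0% → €0.00
Umbrella €34.18: other taxable items → 9.5% → €3.25
Laundry detergent €20.39: other taxable items → 9.5% → €1.94
2% milk (gallon) €4.62: unprepared groceries → 0% → €0.00
LED flashlight €13.99: other taxable items → 9.5% → €1.33
Total tax = €3.25 + €1.94 + €1.33 = €6.52

€6.52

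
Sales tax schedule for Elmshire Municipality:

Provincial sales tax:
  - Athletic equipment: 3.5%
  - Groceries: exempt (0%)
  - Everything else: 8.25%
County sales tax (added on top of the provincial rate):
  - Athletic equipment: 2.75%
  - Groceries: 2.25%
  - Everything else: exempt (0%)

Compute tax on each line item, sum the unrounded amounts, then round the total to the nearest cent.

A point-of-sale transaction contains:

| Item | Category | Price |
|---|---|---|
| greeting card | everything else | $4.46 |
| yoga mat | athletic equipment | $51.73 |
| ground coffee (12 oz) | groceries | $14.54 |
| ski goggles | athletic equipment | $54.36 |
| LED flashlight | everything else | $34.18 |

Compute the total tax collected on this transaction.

$10.15

Greeting card $4.46: everything else → 8.25% + 0% county = 8.25% → $0.36795
Yoga mat $51.73: athletic equipment → 3.5% + 2.75% county = 6.25% → $3.233125
Ground coffee (12 oz) $14.54: groceries → 0% + 2.25% county = 2.25% → $0.32715
Ski goggles $54.36: athletic equipment → 3.5% + 2.75% county = 6.25% → $3.3975
LED flashlight $34.18: everything else → 8.25% + 0% county = 8.25% → $2.81985
Unrounded tax sum = $10.145575 → $10.15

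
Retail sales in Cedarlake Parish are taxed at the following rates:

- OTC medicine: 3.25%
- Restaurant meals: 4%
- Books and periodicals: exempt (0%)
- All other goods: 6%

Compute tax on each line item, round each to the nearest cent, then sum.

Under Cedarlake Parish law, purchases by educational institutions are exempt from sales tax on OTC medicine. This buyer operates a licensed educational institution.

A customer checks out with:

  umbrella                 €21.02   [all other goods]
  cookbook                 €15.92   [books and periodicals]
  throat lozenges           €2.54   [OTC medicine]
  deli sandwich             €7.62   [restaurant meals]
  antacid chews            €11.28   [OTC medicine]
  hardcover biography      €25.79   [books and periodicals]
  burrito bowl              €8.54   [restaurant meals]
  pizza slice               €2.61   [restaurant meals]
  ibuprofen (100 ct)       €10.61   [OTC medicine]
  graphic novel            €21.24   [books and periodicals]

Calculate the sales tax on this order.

€2.00

Umbrella €21.02: all other goods → 6% → €1.26
Cookbook €15.92: books and periodicals → 0% → €0.00
Throat lozenges €2.54: OTC medicine, buyer-exempt → 0% → €0.00
Deli sandwich €7.62: restaurant meals → 4% → €0.30
Antacid chews €11.28: OTC medicine, buyer-exempt → 0% → €0.00
Hardcover biography €25.79: books and periodicals → 0% → €0.00
Burrito bowl €8.54: restaurant meals → 4% → €0.34
Pizza slice €2.61: restaurant meals → 4% → €0.10
Ibuprofen (100 ct) €10.61: OTC medicine, buyer-exempt → 0% → €0.00
Graphic novel €21.24: books and periodicals → 0% → €0.00
Total tax = €1.26 + €0.30 + €0.34 + €0.10 = €2.00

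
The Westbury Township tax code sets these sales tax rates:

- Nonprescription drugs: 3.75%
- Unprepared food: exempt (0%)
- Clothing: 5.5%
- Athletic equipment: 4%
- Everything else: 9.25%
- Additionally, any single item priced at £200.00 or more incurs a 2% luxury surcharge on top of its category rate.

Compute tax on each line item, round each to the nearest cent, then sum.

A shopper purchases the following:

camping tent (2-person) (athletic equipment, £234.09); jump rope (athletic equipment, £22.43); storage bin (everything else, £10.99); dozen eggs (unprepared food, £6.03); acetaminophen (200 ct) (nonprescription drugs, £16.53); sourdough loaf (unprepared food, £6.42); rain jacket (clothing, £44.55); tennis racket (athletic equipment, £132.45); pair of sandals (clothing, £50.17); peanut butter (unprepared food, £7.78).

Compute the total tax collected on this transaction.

Camping tent (2-person) £234.09: athletic equipment → 4% + 2% surcharge = 6% → £14.05
Jump rope £22.43: athletic equipment → 4% → £0.90
Storage bin £10.99: everything else → 9.25% → £1.02
Dozen eggs £6.03: unprepared food → 0% → £0.00
Acetaminophen (200 ct) £16.53: nonprescription drugs → 3.75% → £0.62
Sourdough loaf £6.42: unprepared food → 0% → £0.00
Rain jacket £44.55: clothing → 5.5% → £2.45
Tennis racket £132.45: athletic equipment → 4% → £5.30
Pair of sandals £50.17: clothing → 5.5% → £2.76
Peanut butter £7.78: unprepared food → 0% → £0.00
Total tax = £14.05 + £0.90 + £1.02 + £0.62 + £2.45 + £5.30 + £2.76 = £27.10

£27.10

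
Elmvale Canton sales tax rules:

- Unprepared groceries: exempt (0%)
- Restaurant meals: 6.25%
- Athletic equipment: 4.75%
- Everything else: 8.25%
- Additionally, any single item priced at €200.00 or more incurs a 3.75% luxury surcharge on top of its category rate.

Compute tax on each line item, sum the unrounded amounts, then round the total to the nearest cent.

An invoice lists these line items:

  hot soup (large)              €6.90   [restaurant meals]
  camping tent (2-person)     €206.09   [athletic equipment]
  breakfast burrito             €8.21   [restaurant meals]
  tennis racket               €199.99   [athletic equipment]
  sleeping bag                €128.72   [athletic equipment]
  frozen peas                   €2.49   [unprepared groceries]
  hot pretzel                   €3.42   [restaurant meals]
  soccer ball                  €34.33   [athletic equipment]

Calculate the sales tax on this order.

€35.92

Hot soup (large) €6.90: restaurant meals → 6.25% → €0.43125
Camping tent (2-person) €206.09: athletic equipment → 4.75% + 3.75% surcharge = 8.5% → €17.51765
Breakfast burrito €8.21: restaurant meals → 6.25% → €0.513125
Tennis racket €199.99: athletic equipment → 4.75% → €9.499525
Sleeping bag €128.72: athletic equipment → 4.75% → €6.1142
Frozen peas €2.49: unprepared groceries → 0% → €0.00
Hot pretzel €3.42: restaurant meals → 6.25% → €0.21375
Soccer ball €34.33: athletic equipment → 4.75% → €1.630675
Unrounded tax sum = €35.920175 → €35.92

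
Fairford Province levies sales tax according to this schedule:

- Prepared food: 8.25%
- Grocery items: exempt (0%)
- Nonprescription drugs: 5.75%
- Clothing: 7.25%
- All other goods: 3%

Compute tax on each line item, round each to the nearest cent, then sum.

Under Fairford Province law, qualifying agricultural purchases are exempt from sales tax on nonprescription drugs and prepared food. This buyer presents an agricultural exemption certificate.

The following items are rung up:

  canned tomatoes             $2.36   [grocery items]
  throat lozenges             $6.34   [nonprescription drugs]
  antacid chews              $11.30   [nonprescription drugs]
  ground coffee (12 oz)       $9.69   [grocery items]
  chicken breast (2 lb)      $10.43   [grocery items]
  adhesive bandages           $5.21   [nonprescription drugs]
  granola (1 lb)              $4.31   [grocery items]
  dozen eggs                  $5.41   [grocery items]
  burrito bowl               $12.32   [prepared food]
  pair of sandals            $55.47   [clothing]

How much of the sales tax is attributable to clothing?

$4.02

Pair of sandals $55.47: clothing → 7.25% → $4.02
Tax on clothing = $4.02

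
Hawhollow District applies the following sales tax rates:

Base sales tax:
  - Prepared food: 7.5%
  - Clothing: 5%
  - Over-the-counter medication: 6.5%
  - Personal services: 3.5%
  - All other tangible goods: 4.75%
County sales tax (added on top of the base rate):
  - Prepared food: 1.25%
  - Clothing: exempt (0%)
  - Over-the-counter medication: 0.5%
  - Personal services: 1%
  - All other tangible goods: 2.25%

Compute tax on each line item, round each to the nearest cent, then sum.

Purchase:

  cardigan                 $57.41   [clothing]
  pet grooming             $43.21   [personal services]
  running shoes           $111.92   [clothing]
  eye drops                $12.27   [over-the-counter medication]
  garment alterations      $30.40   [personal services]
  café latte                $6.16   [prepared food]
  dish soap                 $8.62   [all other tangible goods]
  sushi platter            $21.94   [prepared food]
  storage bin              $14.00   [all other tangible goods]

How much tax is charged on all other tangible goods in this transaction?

$1.58

Dish soap $8.62: all other tangible goods → 4.75% + 2.25% county = 7% → $0.60
Storage bin $14.00: all other tangible goods → 4.75% + 2.25% county = 7% → $0.98
Tax on all other tangible goods = $0.60 + $0.98 = $1.58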